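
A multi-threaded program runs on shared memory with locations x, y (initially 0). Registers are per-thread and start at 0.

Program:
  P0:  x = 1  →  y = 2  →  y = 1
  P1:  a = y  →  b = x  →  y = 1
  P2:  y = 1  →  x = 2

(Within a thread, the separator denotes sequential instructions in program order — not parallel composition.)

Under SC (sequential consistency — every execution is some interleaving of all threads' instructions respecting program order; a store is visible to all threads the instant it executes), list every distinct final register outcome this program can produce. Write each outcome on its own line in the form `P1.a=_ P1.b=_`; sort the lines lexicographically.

P1.a=0 P1.b=0
P1.a=0 P1.b=1
P1.a=0 P1.b=2
P1.a=1 P1.b=0
P1.a=1 P1.b=1
P1.a=1 P1.b=2
P1.a=2 P1.b=1
P1.a=2 P1.b=2

outcome vector order: (P1.a,P1.b)
|SC outcomes| = 8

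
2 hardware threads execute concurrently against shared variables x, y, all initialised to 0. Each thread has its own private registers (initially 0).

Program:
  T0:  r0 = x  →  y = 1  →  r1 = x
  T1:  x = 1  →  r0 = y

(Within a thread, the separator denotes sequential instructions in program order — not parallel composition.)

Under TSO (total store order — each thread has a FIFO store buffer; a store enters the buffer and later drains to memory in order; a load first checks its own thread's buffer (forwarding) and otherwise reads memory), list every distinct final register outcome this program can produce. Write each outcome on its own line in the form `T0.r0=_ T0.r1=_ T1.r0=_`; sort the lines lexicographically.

outcome vector order: (T0.r0,T0.r1,T1.r0)
|TSO outcomes| = 6

T0.r0=0 T0.r1=0 T1.r0=0
T0.r0=0 T0.r1=0 T1.r0=1
T0.r0=0 T0.r1=1 T1.r0=0
T0.r0=0 T0.r1=1 T1.r0=1
T0.r0=1 T0.r1=1 T1.r0=0
T0.r0=1 T0.r1=1 T1.r0=1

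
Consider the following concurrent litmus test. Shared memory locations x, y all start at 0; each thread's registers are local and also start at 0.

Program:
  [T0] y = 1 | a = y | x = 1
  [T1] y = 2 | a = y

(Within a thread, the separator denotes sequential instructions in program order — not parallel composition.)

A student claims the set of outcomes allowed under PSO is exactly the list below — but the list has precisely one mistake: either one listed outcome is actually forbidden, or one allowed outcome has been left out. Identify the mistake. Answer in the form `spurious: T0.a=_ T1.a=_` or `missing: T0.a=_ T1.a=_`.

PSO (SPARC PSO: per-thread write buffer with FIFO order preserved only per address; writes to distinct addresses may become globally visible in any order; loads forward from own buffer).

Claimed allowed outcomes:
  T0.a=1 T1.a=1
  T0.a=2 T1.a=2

outcome vector order: (T0.a,T1.a)
PSO (3): (1,1); (1,2); (2,2)
PSO∖claimed = {(1,2)}

missing: T0.a=1 T1.a=2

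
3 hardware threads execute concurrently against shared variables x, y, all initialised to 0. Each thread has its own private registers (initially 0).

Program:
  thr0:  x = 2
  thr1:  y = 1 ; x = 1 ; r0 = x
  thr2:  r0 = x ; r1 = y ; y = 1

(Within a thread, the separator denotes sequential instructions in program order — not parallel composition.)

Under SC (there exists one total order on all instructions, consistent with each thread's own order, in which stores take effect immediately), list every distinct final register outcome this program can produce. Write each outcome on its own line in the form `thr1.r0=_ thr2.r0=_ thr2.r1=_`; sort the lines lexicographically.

thr1.r0=1 thr2.r0=0 thr2.r1=0
thr1.r0=1 thr2.r0=0 thr2.r1=1
thr1.r0=1 thr2.r0=1 thr2.r1=1
thr1.r0=1 thr2.r0=2 thr2.r1=0
thr1.r0=1 thr2.r0=2 thr2.r1=1
thr1.r0=2 thr2.r0=0 thr2.r1=0
thr1.r0=2 thr2.r0=0 thr2.r1=1
thr1.r0=2 thr2.r0=1 thr2.r1=1
thr1.r0=2 thr2.r0=2 thr2.r1=1

outcome vector order: (thr1.r0,thr2.r0,thr2.r1)
|SC outcomes| = 9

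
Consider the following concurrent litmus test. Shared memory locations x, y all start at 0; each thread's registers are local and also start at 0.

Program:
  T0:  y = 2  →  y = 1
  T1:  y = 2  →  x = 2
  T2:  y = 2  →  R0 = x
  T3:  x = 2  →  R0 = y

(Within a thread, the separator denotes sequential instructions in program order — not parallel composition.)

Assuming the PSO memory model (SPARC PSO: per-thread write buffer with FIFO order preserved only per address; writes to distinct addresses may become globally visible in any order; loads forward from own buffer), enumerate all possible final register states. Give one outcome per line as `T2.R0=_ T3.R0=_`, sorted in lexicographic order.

T2.R0=0 T3.R0=0
T2.R0=0 T3.R0=1
T2.R0=0 T3.R0=2
T2.R0=2 T3.R0=0
T2.R0=2 T3.R0=1
T2.R0=2 T3.R0=2

outcome vector order: (T2.R0,T3.R0)
|PSO outcomes| = 6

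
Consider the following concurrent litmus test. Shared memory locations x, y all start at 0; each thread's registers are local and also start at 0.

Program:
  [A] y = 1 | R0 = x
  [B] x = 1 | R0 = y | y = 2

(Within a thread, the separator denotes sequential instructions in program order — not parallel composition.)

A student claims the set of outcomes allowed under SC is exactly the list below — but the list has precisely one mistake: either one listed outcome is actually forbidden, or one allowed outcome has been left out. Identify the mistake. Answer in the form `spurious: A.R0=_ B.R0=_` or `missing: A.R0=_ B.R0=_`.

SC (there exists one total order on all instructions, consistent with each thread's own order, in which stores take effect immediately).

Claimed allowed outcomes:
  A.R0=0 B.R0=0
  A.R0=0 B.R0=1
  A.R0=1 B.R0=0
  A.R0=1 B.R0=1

outcome vector order: (A.R0,B.R0)
SC (3): 01; 10; 11
claimed∖SC = {00}

spurious: A.R0=0 B.R0=0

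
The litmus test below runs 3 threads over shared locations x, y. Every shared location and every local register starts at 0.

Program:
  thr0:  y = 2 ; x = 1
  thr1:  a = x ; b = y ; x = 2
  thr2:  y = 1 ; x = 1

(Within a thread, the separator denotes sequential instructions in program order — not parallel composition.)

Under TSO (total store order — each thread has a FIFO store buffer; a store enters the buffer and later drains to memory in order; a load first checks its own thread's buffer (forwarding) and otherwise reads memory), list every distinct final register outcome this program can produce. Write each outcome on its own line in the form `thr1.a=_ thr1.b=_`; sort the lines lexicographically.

outcome vector order: (thr1.a,thr1.b)
|TSO outcomes| = 5

thr1.a=0 thr1.b=0
thr1.a=0 thr1.b=1
thr1.a=0 thr1.b=2
thr1.a=1 thr1.b=1
thr1.a=1 thr1.b=2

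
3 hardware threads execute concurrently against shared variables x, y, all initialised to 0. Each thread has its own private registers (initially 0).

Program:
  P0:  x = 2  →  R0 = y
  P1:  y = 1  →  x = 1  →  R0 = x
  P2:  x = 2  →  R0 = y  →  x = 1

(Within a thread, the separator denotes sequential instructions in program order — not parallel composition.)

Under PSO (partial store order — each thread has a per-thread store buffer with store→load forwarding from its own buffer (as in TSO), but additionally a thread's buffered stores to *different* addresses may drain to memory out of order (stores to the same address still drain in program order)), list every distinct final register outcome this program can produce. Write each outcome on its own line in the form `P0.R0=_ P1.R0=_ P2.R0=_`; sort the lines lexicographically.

outcome vector order: (P0.R0,P1.R0,P2.R0)
|PSO outcomes| = 8

P0.R0=0 P1.R0=1 P2.R0=0
P0.R0=0 P1.R0=1 P2.R0=1
P0.R0=0 P1.R0=2 P2.R0=0
P0.R0=0 P1.R0=2 P2.R0=1
P0.R0=1 P1.R0=1 P2.R0=0
P0.R0=1 P1.R0=1 P2.R0=1
P0.R0=1 P1.R0=2 P2.R0=0
P0.R0=1 P1.R0=2 P2.R0=1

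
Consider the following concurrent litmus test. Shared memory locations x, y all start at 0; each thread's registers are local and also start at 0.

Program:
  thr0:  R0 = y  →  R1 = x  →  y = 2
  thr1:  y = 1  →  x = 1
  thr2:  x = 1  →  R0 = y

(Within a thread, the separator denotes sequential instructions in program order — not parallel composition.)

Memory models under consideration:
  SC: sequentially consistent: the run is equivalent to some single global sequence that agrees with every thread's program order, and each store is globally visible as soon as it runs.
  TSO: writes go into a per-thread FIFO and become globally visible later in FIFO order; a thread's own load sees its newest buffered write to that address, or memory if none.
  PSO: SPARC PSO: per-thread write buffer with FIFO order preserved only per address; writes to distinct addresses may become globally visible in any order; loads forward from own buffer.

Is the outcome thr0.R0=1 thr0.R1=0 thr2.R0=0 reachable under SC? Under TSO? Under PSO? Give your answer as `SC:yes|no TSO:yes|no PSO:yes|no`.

outcome vector order: (thr0.R0,thr0.R1,thr2.R0)
under SC → 000, 001, 002, 010, 011, 012, 101, 102, 110, 111, 112
under TSO → 000, 001, 002, 010, 011, 012, 100, 101, 102, 110, 111, 112
under PSO → 000, 001, 002, 010, 011, 012, 100, 101, 102, 110, 111, 112
target 100 ∈ {TSO,PSO}

SC:no TSO:yes PSO:yes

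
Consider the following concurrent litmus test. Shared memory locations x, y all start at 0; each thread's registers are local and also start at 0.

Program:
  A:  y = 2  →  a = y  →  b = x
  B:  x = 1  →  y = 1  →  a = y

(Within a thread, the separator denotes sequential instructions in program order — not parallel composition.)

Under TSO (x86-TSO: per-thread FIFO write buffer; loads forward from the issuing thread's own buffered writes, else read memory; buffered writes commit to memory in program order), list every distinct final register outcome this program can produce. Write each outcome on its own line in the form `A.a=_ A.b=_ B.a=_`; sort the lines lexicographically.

A.a=1 A.b=1 B.a=1
A.a=2 A.b=0 B.a=1
A.a=2 A.b=0 B.a=2
A.a=2 A.b=1 B.a=1
A.a=2 A.b=1 B.a=2

outcome vector order: (A.a,A.b,B.a)
|TSO outcomes| = 5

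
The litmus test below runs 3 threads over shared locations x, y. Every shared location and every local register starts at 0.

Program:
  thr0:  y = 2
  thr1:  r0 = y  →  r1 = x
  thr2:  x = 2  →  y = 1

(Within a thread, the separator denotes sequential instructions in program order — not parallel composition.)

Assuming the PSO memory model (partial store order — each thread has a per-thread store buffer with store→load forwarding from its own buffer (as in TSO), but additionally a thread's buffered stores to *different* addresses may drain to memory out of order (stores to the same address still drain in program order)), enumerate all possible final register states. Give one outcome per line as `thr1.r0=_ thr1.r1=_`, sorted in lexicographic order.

thr1.r0=0 thr1.r1=0
thr1.r0=0 thr1.r1=2
thr1.r0=1 thr1.r1=0
thr1.r0=1 thr1.r1=2
thr1.r0=2 thr1.r1=0
thr1.r0=2 thr1.r1=2

outcome vector order: (thr1.r0,thr1.r1)
|PSO outcomes| = 6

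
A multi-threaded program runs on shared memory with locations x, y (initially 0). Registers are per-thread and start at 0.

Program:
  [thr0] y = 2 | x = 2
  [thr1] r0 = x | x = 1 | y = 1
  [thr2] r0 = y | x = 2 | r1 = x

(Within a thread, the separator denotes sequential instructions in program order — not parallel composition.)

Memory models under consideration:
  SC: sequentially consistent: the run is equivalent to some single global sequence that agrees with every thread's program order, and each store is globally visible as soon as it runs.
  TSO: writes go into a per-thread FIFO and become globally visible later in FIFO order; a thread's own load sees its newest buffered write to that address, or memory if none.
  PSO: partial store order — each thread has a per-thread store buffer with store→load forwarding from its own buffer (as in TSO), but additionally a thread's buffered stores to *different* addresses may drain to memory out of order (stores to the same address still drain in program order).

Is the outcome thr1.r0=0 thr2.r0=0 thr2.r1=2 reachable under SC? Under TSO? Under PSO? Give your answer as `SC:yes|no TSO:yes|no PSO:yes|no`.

SC:yes TSO:yes PSO:yes

outcome vector order: (thr1.r0,thr2.r0,thr2.r1)
SC (10): 001 002 012 021 022 201 202 212 221 222
TSO (10): 001 002 012 021 022 201 202 212 221 222
PSO (12): 001 002 011 012 021 022 201 202 211 212 221 222
target 002 ∈ {SC,TSO,PSO}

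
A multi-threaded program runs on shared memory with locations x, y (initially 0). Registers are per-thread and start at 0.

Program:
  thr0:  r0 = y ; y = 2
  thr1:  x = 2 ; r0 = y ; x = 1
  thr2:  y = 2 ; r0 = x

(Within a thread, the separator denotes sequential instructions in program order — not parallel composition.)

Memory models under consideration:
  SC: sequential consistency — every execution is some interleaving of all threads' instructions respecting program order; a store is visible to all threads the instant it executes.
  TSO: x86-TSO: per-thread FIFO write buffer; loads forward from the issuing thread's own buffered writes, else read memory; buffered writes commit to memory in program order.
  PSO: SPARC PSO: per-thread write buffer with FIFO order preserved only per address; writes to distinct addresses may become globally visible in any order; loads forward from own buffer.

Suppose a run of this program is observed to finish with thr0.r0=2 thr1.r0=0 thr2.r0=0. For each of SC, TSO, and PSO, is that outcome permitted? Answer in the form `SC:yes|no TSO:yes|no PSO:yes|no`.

SC:no TSO:yes PSO:yes

outcome vector order: (thr0.r0,thr1.r0,thr2.r0)
[SC] allowed = {001; 002; 020; 021; 022; 201; 202; 220; 221; 222}
[TSO] allowed = {000; 001; 002; 020; 021; 022; 200; 201; 202; 220; 221; 222}
[PSO] allowed = {000; 001; 002; 020; 021; 022; 200; 201; 202; 220; 221; 222}
target 200 ∈ {TSO,PSO}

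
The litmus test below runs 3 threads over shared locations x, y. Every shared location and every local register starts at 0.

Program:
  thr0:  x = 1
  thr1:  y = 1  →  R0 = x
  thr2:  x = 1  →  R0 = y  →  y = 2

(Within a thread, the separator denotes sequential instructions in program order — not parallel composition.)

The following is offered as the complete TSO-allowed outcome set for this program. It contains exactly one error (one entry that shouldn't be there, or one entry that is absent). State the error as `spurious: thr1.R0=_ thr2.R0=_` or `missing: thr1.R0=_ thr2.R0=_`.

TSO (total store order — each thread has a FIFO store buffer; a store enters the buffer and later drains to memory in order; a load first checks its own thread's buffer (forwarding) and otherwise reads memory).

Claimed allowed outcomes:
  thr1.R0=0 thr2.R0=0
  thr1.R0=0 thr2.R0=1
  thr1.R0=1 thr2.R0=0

outcome vector order: (thr1.R0,thr2.R0)
[TSO] allowed = {0/0; 0/1; 1/0; 1/1}
TSO∖claimed = {1/1}

missing: thr1.R0=1 thr2.R0=1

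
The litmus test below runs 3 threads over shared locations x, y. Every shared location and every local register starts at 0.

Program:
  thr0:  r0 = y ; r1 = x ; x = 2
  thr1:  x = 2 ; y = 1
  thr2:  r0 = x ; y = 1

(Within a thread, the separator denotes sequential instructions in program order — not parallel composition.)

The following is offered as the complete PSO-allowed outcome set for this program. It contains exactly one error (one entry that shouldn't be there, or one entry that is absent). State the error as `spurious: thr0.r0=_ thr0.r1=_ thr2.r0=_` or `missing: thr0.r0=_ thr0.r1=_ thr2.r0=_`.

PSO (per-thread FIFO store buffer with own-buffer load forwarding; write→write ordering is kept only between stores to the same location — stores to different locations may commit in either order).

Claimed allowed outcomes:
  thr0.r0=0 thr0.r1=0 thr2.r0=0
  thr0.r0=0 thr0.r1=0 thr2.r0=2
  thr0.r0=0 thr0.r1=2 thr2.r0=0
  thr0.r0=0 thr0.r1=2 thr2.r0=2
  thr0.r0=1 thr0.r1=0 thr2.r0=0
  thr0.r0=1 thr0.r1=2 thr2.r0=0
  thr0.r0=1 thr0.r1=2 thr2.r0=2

missing: thr0.r0=1 thr0.r1=0 thr2.r0=2

outcome vector order: (thr0.r0,thr0.r1,thr2.r0)
[PSO] allowed = {000; 002; 020; 022; 100; 102; 120; 122}
PSO∖claimed = {102}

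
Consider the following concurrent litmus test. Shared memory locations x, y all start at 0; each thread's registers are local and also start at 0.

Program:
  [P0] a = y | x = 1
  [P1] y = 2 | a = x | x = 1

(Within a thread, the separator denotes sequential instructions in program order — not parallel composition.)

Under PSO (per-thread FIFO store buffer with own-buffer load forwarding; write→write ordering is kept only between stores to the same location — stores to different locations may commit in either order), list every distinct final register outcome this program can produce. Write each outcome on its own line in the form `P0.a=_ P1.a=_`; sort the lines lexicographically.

P0.a=0 P1.a=0
P0.a=0 P1.a=1
P0.a=2 P1.a=0
P0.a=2 P1.a=1

outcome vector order: (P0.a,P1.a)
|PSO outcomes| = 4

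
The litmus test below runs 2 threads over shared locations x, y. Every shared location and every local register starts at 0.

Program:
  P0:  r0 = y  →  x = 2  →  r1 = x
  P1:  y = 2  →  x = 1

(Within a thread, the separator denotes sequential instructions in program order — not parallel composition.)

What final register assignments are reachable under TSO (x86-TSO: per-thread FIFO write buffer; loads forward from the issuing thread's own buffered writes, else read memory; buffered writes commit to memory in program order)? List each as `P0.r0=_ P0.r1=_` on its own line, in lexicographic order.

outcome vector order: (P0.r0,P0.r1)
|TSO outcomes| = 4

P0.r0=0 P0.r1=1
P0.r0=0 P0.r1=2
P0.r0=2 P0.r1=1
P0.r0=2 P0.r1=2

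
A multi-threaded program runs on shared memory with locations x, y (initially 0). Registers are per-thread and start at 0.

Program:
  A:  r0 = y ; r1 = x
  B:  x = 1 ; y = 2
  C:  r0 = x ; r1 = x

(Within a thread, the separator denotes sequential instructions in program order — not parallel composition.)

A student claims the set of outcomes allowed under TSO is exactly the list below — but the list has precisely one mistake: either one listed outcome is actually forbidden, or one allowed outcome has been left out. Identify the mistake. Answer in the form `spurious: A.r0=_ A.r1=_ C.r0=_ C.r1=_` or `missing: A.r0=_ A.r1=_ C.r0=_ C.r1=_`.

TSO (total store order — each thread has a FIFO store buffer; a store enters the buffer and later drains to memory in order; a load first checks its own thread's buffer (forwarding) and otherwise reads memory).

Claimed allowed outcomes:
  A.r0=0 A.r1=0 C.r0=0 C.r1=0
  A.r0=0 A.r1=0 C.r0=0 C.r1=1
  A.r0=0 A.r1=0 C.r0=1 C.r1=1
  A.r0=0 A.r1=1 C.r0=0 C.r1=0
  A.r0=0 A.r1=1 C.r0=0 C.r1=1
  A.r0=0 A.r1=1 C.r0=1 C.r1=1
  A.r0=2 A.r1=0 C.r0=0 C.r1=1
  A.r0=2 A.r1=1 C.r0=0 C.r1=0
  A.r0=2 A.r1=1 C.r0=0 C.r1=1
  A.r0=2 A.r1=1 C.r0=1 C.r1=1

outcome vector order: (A.r0,A.r1,C.r0,C.r1)
TSO (9): (0,0,0,0), (0,0,0,1), (0,0,1,1), (0,1,0,0), (0,1,0,1), (0,1,1,1), (2,1,0,0), (2,1,0,1), (2,1,1,1)
claimed∖TSO = {(2,0,0,1)}

spurious: A.r0=2 A.r1=0 C.r0=0 C.r1=1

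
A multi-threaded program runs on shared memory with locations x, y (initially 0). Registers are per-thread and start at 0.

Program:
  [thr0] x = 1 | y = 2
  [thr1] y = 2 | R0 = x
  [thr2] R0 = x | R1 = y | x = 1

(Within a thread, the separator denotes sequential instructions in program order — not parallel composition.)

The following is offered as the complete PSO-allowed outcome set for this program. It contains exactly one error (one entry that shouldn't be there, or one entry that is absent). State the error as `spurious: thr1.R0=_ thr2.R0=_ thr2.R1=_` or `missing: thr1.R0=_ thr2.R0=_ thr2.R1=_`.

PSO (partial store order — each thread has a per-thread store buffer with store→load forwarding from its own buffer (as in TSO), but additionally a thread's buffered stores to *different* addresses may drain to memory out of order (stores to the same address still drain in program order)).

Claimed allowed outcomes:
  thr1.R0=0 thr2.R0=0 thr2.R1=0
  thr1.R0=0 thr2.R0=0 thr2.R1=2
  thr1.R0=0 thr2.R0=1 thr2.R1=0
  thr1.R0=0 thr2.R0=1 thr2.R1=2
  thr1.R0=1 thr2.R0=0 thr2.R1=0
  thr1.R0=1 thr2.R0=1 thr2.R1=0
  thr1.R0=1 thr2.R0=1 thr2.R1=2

outcome vector order: (thr1.R0,thr2.R0,thr2.R1)
PSO (8): 000, 002, 010, 012, 100, 102, 110, 112
PSO∖claimed = {102}

missing: thr1.R0=1 thr2.R0=0 thr2.R1=2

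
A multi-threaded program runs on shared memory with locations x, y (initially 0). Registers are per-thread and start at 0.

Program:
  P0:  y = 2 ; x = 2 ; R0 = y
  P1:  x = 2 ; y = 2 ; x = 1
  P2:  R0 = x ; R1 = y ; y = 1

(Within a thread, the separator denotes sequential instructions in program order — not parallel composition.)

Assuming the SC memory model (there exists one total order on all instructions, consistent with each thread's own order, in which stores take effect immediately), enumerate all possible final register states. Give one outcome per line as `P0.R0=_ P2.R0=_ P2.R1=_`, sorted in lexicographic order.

outcome vector order: (P0.R0,P2.R0,P2.R1)
|SC outcomes| = 10

P0.R0=1 P2.R0=0 P2.R1=0
P0.R0=1 P2.R0=0 P2.R1=2
P0.R0=1 P2.R0=1 P2.R1=2
P0.R0=1 P2.R0=2 P2.R1=0
P0.R0=1 P2.R0=2 P2.R1=2
P0.R0=2 P2.R0=0 P2.R1=0
P0.R0=2 P2.R0=0 P2.R1=2
P0.R0=2 P2.R0=1 P2.R1=2
P0.R0=2 P2.R0=2 P2.R1=0
P0.R0=2 P2.R0=2 P2.R1=2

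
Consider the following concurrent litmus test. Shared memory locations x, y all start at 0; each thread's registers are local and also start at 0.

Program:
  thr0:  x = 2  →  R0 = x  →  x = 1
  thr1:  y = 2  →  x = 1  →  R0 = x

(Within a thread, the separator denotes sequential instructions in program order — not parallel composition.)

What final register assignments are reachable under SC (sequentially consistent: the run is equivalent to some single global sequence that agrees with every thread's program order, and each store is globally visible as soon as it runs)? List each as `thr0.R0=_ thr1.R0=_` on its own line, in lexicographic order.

outcome vector order: (thr0.R0,thr1.R0)
|SC outcomes| = 3

thr0.R0=1 thr1.R0=1
thr0.R0=2 thr1.R0=1
thr0.R0=2 thr1.R0=2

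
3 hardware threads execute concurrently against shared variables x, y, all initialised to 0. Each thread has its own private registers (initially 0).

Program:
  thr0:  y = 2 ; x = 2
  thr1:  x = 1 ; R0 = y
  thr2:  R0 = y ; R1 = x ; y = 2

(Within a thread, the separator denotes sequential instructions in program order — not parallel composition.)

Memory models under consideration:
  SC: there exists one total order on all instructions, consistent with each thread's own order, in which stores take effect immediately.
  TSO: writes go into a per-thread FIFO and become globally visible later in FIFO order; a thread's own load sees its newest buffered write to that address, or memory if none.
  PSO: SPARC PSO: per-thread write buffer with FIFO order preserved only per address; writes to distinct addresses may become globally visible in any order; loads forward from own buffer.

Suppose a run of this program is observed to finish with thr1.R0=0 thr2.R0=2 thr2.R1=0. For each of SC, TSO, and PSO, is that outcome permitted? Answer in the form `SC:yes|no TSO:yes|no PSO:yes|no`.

SC:no TSO:yes PSO:yes

outcome vector order: (thr1.R0,thr2.R0,thr2.R1)
SC: 11 outcomes — {<0 0 0>, <0 0 1>, <0 0 2>, <0 2 1>, <0 2 2>, <2 0 0>, <2 0 1>, <2 0 2>, <2 2 0>, <2 2 1>, <2 2 2>}
TSO: 12 outcomes — {<0 0 0>, <0 0 1>, <0 0 2>, <0 2 0>, <0 2 1>, <0 2 2>, <2 0 0>, <2 0 1>, <2 0 2>, <2 2 0>, <2 2 1>, <2 2 2>}
PSO: 12 outcomes — {<0 0 0>, <0 0 1>, <0 0 2>, <0 2 0>, <0 2 1>, <0 2 2>, <2 0 0>, <2 0 1>, <2 0 2>, <2 2 0>, <2 2 1>, <2 2 2>}
target <0 2 0> ∈ {TSO,PSO}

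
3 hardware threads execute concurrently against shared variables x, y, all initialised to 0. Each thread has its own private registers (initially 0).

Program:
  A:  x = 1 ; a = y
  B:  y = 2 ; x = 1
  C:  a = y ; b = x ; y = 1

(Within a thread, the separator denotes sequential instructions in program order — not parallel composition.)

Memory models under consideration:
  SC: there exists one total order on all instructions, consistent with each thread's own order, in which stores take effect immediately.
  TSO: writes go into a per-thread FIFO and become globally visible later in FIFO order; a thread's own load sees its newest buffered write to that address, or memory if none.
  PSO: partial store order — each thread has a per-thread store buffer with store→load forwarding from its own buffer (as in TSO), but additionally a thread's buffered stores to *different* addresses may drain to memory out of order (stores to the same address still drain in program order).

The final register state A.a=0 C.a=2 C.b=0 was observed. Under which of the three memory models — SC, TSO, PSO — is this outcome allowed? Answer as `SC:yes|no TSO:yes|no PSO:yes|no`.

outcome vector order: (A.a,C.a,C.b)
SC (11): <0 0 0>, <0 0 1>, <0 2 1>, <1 0 0>, <1 0 1>, <1 2 0>, <1 2 1>, <2 0 0>, <2 0 1>, <2 2 0>, <2 2 1>
TSO (12): <0 0 0>, <0 0 1>, <0 2 0>, <0 2 1>, <1 0 0>, <1 0 1>, <1 2 0>, <1 2 1>, <2 0 0>, <2 0 1>, <2 2 0>, <2 2 1>
PSO (12): <0 0 0>, <0 0 1>, <0 2 0>, <0 2 1>, <1 0 0>, <1 0 1>, <1 2 0>, <1 2 1>, <2 0 0>, <2 0 1>, <2 2 0>, <2 2 1>
target <0 2 0> ∈ {TSO,PSO}

SC:no TSO:yes PSO:yes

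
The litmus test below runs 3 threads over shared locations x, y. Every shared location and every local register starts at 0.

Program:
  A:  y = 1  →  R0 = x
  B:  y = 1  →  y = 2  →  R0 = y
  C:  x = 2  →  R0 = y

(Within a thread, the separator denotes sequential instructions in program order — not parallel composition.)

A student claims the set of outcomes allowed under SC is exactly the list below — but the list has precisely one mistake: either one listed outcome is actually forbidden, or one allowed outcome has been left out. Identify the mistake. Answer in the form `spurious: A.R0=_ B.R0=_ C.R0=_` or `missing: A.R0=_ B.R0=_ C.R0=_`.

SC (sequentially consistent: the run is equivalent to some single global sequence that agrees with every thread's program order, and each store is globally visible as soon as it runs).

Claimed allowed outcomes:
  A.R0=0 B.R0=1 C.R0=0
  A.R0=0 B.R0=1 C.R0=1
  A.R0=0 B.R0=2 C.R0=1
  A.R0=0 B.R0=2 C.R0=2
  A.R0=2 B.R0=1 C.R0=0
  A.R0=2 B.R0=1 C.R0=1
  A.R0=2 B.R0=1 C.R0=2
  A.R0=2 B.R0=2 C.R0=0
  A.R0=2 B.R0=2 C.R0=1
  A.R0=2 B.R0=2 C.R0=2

outcome vector order: (A.R0,B.R0,C.R0)
under SC → 0/1/1, 0/2/1, 0/2/2, 2/1/0, 2/1/1, 2/1/2, 2/2/0, 2/2/1, 2/2/2
claimed∖SC = {0/1/0}

spurious: A.R0=0 B.R0=1 C.R0=0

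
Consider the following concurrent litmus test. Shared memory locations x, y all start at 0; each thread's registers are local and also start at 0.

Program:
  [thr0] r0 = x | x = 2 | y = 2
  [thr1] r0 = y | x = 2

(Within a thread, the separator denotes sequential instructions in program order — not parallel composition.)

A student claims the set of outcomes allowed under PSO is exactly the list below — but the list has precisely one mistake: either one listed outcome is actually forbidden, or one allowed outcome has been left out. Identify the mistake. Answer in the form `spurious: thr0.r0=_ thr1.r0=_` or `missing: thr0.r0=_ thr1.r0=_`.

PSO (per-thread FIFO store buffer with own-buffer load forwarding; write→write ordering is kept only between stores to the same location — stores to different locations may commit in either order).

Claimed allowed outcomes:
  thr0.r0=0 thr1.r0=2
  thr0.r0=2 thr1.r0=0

outcome vector order: (thr0.r0,thr1.r0)
PSO (3): <0 0>, <0 2>, <2 0>
PSO∖claimed = {<0 0>}

missing: thr0.r0=0 thr1.r0=0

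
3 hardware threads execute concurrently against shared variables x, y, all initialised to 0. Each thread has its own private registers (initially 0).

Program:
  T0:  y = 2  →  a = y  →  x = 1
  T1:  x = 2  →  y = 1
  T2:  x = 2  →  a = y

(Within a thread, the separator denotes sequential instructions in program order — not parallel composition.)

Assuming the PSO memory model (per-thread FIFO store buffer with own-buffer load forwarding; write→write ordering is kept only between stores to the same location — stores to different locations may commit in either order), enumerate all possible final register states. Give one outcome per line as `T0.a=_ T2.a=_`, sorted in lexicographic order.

T0.a=1 T2.a=0
T0.a=1 T2.a=1
T0.a=1 T2.a=2
T0.a=2 T2.a=0
T0.a=2 T2.a=1
T0.a=2 T2.a=2

outcome vector order: (T0.a,T2.a)
|PSO outcomes| = 6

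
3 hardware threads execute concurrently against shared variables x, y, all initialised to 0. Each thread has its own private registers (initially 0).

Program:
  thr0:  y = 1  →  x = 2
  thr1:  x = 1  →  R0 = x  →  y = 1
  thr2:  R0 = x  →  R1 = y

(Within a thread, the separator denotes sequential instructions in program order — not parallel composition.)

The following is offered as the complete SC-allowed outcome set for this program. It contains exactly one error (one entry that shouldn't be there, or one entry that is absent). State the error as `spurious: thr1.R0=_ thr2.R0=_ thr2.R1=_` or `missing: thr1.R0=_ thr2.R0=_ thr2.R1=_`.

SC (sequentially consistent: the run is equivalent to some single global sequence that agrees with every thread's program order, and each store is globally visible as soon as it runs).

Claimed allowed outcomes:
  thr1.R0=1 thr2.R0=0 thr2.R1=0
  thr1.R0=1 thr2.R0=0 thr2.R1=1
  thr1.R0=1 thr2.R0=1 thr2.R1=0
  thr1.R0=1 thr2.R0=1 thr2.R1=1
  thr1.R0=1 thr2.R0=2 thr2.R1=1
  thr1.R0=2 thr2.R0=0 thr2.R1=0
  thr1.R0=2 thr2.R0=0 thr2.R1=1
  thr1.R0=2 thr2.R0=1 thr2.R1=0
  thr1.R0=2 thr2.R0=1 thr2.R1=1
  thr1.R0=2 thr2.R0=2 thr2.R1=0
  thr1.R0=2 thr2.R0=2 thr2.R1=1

outcome vector order: (thr1.R0,thr2.R0,thr2.R1)
SC: 10 outcomes — {100; 101; 110; 111; 121; 200; 201; 210; 211; 221}
claimed∖SC = {220}

spurious: thr1.R0=2 thr2.R0=2 thr2.R1=0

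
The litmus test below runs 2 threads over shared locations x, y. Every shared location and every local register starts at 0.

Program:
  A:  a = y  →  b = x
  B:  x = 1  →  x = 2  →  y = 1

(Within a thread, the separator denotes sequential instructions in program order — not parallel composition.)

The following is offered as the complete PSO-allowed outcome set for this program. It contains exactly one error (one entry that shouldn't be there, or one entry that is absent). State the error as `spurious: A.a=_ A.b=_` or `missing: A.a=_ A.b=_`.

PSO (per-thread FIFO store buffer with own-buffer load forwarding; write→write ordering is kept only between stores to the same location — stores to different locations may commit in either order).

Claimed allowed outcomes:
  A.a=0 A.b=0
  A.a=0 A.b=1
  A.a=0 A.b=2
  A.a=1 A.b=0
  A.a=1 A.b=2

missing: A.a=1 A.b=1

outcome vector order: (A.a,A.b)
PSO (6): 0/0, 0/1, 0/2, 1/0, 1/1, 1/2
PSO∖claimed = {1/1}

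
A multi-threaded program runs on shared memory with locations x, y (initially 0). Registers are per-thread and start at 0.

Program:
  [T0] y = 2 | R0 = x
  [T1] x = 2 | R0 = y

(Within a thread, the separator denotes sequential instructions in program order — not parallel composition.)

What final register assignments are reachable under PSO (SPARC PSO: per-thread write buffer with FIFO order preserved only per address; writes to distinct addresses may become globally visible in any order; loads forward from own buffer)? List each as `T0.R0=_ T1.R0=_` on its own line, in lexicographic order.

T0.R0=0 T1.R0=0
T0.R0=0 T1.R0=2
T0.R0=2 T1.R0=0
T0.R0=2 T1.R0=2

outcome vector order: (T0.R0,T1.R0)
|PSO outcomes| = 4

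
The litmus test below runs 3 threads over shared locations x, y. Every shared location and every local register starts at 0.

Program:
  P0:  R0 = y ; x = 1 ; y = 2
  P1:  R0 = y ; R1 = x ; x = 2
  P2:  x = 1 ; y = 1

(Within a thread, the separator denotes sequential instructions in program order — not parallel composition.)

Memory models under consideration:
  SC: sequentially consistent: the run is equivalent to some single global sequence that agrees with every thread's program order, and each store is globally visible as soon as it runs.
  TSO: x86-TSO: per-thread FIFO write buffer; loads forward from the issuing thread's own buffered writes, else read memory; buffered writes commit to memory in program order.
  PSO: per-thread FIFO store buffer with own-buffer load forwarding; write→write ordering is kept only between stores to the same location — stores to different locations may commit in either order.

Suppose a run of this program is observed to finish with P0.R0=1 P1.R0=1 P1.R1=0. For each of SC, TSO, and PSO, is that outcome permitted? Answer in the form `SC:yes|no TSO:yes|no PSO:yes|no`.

outcome vector order: (P0.R0,P1.R0,P1.R1)
SC (8): 0/0/0, 0/0/1, 0/1/1, 0/2/1, 1/0/0, 1/0/1, 1/1/1, 1/2/1
TSO (8): 0/0/0, 0/0/1, 0/1/1, 0/2/1, 1/0/0, 1/0/1, 1/1/1, 1/2/1
PSO (12): 0/0/0, 0/0/1, 0/1/0, 0/1/1, 0/2/0, 0/2/1, 1/0/0, 1/0/1, 1/1/0, 1/1/1, 1/2/0, 1/2/1
target 1/1/0 ∈ {PSO}

SC:no TSO:no PSO:yes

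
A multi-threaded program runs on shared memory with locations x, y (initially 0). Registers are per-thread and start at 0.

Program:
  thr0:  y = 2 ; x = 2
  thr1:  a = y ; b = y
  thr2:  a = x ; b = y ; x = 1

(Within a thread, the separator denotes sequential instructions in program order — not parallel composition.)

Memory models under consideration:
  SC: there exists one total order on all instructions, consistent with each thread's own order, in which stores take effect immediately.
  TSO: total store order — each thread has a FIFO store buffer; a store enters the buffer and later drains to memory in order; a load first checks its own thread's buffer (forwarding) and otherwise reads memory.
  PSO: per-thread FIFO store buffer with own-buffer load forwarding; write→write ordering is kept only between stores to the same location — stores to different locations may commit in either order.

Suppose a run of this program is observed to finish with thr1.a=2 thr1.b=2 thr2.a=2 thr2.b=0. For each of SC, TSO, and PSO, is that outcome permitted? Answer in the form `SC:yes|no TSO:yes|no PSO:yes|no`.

outcome vector order: (thr1.a,thr1.b,thr2.a,thr2.b)
[SC] allowed = {<0 0 0 0>; <0 0 0 2>; <0 0 2 2>; <0 2 0 0>; <0 2 0 2>; <0 2 2 2>; <2 2 0 0>; <2 2 0 2>; <2 2 2 2>}
[TSO] allowed = {<0 0 0 0>; <0 0 0 2>; <0 0 2 2>; <0 2 0 0>; <0 2 0 2>; <0 2 2 2>; <2 2 0 0>; <2 2 0 2>; <2 2 2 2>}
[PSO] allowed = {<0 0 0 0>; <0 0 0 2>; <0 0 2 0>; <0 0 2 2>; <0 2 0 0>; <0 2 0 2>; <0 2 2 0>; <0 2 2 2>; <2 2 0 0>; <2 2 0 2>; <2 2 2 0>; <2 2 2 2>}
target <2 2 2 0> ∈ {PSO}

SC:no TSO:no PSO:yes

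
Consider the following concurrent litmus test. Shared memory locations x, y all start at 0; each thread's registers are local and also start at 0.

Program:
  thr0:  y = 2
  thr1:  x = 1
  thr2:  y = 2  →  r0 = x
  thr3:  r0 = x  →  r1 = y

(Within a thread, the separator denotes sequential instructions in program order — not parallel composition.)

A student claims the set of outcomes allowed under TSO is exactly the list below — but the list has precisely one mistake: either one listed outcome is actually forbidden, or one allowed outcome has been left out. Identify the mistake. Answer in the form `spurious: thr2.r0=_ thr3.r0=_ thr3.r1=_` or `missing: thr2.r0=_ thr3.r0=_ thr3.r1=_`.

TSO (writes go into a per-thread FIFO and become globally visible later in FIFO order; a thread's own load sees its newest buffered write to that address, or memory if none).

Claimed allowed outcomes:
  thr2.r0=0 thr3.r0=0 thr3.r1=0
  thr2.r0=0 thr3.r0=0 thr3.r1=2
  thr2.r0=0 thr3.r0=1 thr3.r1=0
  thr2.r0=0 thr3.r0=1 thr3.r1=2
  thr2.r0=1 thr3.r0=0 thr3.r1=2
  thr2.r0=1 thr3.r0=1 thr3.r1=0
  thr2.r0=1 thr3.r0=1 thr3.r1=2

missing: thr2.r0=1 thr3.r0=0 thr3.r1=0

outcome vector order: (thr2.r0,thr3.r0,thr3.r1)
[TSO] allowed = {(0,0,0); (0,0,2); (0,1,0); (0,1,2); (1,0,0); (1,0,2); (1,1,0); (1,1,2)}
TSO∖claimed = {(1,0,0)}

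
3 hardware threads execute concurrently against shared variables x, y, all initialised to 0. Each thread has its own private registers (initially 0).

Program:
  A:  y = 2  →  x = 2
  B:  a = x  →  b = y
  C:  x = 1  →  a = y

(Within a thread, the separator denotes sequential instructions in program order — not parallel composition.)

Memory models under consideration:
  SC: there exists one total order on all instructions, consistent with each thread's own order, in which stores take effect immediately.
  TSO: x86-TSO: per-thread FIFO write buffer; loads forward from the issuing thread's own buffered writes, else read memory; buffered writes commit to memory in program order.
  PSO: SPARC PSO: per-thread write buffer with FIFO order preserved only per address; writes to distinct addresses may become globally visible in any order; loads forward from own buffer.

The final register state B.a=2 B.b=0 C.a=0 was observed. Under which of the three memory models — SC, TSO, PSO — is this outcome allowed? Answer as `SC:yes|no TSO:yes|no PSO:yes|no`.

outcome vector order: (B.a,B.b,C.a)
SC (10): (0,0,0) (0,0,2) (0,2,0) (0,2,2) (1,0,0) (1,0,2) (1,2,0) (1,2,2) (2,2,0) (2,2,2)
TSO (10): (0,0,0) (0,0,2) (0,2,0) (0,2,2) (1,0,0) (1,0,2) (1,2,0) (1,2,2) (2,2,0) (2,2,2)
PSO (12): (0,0,0) (0,0,2) (0,2,0) (0,2,2) (1,0,0) (1,0,2) (1,2,0) (1,2,2) (2,0,0) (2,0,2) (2,2,0) (2,2,2)
target (2,0,0) ∈ {PSO}

SC:no TSO:no PSO:yes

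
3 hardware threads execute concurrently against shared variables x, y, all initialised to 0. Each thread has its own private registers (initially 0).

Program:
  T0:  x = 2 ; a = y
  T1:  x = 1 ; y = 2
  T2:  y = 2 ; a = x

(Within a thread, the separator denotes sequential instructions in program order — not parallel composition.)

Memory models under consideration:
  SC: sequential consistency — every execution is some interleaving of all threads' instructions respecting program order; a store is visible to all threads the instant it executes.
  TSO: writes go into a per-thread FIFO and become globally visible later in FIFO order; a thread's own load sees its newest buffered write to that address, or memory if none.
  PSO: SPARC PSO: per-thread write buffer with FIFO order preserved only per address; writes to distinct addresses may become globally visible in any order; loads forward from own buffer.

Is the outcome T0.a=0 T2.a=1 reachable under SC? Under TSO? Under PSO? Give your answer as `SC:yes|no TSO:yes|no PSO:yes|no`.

SC:yes TSO:yes PSO:yes

outcome vector order: (T0.a,T2.a)
[SC] allowed = {<0 1>; <0 2>; <2 0>; <2 1>; <2 2>}
[TSO] allowed = {<0 0>; <0 1>; <0 2>; <2 0>; <2 1>; <2 2>}
[PSO] allowed = {<0 0>; <0 1>; <0 2>; <2 0>; <2 1>; <2 2>}
target <0 1> ∈ {SC,TSO,PSO}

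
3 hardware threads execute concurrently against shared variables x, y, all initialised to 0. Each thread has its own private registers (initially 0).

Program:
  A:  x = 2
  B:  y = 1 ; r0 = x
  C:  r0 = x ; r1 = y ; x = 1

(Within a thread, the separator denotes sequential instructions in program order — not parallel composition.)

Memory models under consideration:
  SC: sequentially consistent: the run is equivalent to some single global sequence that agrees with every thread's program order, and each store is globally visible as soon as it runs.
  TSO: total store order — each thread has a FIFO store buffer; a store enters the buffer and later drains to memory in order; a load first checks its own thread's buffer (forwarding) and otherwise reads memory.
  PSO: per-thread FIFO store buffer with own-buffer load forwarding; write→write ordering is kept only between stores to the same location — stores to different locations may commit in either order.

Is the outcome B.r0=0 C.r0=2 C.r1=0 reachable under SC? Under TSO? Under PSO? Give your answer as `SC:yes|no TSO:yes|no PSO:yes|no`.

SC:no TSO:yes PSO:yes

outcome vector order: (B.r0,C.r0,C.r1)
[SC] allowed = {(0,0,0); (0,0,1); (0,2,1); (1,0,0); (1,0,1); (1,2,0); (1,2,1); (2,0,0); (2,0,1); (2,2,0); (2,2,1)}
[TSO] allowed = {(0,0,0); (0,0,1); (0,2,0); (0,2,1); (1,0,0); (1,0,1); (1,2,0); (1,2,1); (2,0,0); (2,0,1); (2,2,0); (2,2,1)}
[PSO] allowed = {(0,0,0); (0,0,1); (0,2,0); (0,2,1); (1,0,0); (1,0,1); (1,2,0); (1,2,1); (2,0,0); (2,0,1); (2,2,0); (2,2,1)}
target (0,2,0) ∈ {TSO,PSO}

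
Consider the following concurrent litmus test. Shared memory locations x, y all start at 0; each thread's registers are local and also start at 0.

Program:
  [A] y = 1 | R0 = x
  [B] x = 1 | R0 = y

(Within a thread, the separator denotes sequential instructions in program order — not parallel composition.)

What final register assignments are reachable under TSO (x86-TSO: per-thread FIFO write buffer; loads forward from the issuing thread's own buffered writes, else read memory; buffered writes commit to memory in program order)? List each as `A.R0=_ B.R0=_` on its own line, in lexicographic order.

A.R0=0 B.R0=0
A.R0=0 B.R0=1
A.R0=1 B.R0=0
A.R0=1 B.R0=1

outcome vector order: (A.R0,B.R0)
|TSO outcomes| = 4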